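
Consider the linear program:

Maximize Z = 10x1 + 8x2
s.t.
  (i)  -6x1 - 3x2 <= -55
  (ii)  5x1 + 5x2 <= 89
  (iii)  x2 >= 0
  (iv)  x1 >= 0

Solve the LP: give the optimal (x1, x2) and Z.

x1 = 89/5, x2 = 0, maximum Z = 178

Extreme points and Z = 10x1 + 8x2:
  (8/15, 259/15) → Z = 2152/15
  (55/6, 0) → Z = 275/3
  (89/5, 0) → Z = 178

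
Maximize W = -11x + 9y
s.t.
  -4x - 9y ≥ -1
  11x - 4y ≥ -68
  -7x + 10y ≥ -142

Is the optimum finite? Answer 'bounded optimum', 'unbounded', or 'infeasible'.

bounded optimum

Feasible corners and W = -11x + 9y:
  (-608/115, 283/115) → W = 1847/23
  (1288/103, -561/103) → W = -19217/103
  (-624/41, -1019/41) → W = -2307/41
The feasible region has finitely many vertices and no improving ray; the maximum is 1847/23 at (-608/115, 283/115).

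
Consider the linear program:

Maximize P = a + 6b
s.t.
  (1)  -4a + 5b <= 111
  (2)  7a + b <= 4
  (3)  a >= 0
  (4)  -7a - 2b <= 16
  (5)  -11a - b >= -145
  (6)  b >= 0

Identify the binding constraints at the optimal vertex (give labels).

(2) and (3)

Vertices and P = a + 6b:
  (0, 4) → P = 24
  (4/7, 0) → P = 4/7
  (0, 0) → P = 0

The maximum is at (0, 4). Substituting into each constraint, equality holds for (2) and (3); the remaining constraints have slack.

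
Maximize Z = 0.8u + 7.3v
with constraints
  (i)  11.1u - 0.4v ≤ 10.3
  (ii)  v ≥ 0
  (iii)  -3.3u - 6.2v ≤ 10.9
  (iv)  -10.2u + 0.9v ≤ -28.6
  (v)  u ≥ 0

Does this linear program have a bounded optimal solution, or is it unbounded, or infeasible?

The boundaries 11.1u - 0.4v = 10.3 and v = 0 meet at (103/111, 0), but that point violates -10.2u + 0.9v ≤ -28.6. Every candidate vertex is excluded by some other constraint, so the feasible region is empty.

infeasible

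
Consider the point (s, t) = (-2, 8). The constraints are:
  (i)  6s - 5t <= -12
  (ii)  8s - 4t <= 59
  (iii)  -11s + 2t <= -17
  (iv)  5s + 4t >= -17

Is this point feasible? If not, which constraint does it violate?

Constraint (iii): -11s + 2t = 38, which is not ≤ -17. All other constraints are satisfied.

not feasible — violates (iii)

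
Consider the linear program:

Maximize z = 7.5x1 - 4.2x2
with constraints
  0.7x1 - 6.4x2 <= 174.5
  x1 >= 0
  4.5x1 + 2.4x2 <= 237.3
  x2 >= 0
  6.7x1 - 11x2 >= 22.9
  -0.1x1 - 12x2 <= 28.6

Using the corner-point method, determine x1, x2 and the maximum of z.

Corner points and z = 7.5x1 - 4.2x2:
  (791/15, 0) → z = 791/2
  (44421/1093, 24781/1093) → z = 2290773/10930
  (229/67, 0) → z = 3435/134

The binding constraints are 4.5x1 + 2.4x2 = 237.3 and x2 = 0.
Solving simultaneously gives x1 = 791/15, x2 = 0.

x1 = 791/15, x2 = 0, maximum z = 791/2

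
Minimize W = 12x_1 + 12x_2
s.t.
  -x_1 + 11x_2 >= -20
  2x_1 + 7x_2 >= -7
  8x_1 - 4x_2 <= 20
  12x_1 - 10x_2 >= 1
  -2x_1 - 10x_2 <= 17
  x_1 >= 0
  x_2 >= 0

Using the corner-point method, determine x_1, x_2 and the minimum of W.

x_1 = 1/12, x_2 = 0, minimum W = 1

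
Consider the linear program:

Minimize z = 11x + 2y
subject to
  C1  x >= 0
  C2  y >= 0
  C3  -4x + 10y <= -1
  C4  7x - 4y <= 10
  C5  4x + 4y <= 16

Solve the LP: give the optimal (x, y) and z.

x = 1/4, y = 0, minimum z = 11/4

Vertices and z = 11x + 2y:
  (1/4, 0) → z = 11/4
  (10/7, 0) → z = 110/7
  (16/9, 11/18) → z = 187/9

At the optimal vertex, y = 0 and -4x + 10y = -1.
Solving simultaneously gives x = 1/4, y = 0.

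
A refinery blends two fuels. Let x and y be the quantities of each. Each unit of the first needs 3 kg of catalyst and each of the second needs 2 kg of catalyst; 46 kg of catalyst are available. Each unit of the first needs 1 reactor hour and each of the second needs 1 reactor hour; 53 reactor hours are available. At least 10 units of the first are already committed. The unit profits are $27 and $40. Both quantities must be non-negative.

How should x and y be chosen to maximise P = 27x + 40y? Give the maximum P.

x = 10, y = 8, maximum P = 590

Feasible corners and P = 27x + 40y:
  (46/3, 0) → P = 414
  (10, 0) → P = 270
  (10, 8) → P = 590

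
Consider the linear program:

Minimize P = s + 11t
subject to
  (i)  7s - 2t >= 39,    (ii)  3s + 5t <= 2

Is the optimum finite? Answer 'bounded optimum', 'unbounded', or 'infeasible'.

From the feasible point (199/41, -103/41), moving in the direction (5, -3) keeps every constraint satisfied while P decreases without bound.

unbounded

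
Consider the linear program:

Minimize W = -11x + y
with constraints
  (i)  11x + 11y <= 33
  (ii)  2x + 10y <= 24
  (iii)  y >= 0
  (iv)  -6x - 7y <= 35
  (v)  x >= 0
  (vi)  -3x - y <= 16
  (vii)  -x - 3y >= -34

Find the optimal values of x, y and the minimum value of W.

x = 3, y = 0, minimum W = -33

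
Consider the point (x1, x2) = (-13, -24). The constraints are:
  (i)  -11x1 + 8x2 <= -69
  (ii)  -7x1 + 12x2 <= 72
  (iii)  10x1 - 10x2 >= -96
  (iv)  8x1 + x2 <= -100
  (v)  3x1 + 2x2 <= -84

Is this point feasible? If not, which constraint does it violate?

not feasible — violates (i)

Constraint (i): -11x1 + 8x2 = -49, which is not ≤ -69. All other constraints are satisfied.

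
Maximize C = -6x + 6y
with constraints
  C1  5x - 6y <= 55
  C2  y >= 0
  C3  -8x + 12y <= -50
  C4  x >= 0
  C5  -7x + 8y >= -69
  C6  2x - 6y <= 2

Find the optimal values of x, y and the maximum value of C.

x = 23/2, y = 7/2, maximum C = -48

Vertices and C = -6x + 6y:
  (107/5, 101/10) → C = -339/5
  (23/2, 7/2) → C = -48
  (199/13, 62/13) → C = -822/13

At the optimal vertex, -8x + 12y = -50 and 2x - 6y = 2.
Solving simultaneously gives x = 23/2, y = 7/2.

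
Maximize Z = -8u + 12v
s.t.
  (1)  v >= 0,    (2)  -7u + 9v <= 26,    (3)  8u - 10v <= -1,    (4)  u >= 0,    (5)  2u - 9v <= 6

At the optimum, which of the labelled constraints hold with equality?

Vertices and Z = -8u + 12v:
  (251/2, 201/2) → Z = 202
  (0, 26/9) → Z = 104/3
  (0, 1/10) → Z = 6/5

The maximum is at (251/2, 201/2). Substituting into each constraint, equality holds for (2) and (3); the remaining constraints have slack.

(2) and (3)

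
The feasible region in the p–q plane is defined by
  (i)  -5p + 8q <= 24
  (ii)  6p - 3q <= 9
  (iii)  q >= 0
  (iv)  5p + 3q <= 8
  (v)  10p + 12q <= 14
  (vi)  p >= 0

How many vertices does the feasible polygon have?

The feasible vertices (each the meet of two boundaries and inside every other half-plane) are:
  (7/5, 0)
  (0, 0)
  (0, 7/6)

3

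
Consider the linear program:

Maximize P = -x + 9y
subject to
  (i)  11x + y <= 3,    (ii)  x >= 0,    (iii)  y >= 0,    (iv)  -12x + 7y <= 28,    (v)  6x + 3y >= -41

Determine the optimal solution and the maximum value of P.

x = 0, y = 3, maximum P = 27

Vertices and P = -x + 9y:
  (0, 3) → P = 27
  (3/11, 0) → P = -3/11
  (0, 0) → P = 0

The optimum lies where 11x + y = 3 and x = 0.
Solving simultaneously gives x = 0, y = 3.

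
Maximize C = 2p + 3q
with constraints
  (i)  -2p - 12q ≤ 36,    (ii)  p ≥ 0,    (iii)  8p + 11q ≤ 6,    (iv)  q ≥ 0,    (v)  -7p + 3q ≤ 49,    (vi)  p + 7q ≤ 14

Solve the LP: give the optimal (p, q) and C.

Feasible corners and C = 2p + 3q:
  (0, 6/11) → C = 18/11
  (0, 0) → C = 0
  (3/4, 0) → C = 3/2

The binding constraints are p = 0 and 8p + 11q = 6.
Solving simultaneously gives p = 0, q = 6/11.

p = 0, q = 6/11, maximum C = 18/11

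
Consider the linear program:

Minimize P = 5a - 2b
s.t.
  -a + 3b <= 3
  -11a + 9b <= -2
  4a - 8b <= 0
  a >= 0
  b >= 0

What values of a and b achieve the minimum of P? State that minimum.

Extreme points and P = 5a - 2b:
  (11/8, 35/24) → P = 95/24
  (6, 3) → P = 24
  (4/13, 2/13) → P = 16/13

The binding constraints are -11a + 9b = -2 and 4a - 8b = 0.
Solving simultaneously gives a = 4/13, b = 2/13.

a = 4/13, b = 2/13, minimum P = 16/13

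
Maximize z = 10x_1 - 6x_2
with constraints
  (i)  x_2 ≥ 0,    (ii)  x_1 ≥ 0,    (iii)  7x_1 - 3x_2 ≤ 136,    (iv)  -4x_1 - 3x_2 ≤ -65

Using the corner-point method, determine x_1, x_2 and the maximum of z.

x_1 = 136/7, x_2 = 0, maximum z = 1360/7

The feasible region is unbounded (it extends along (0, 1), (3, 7)), but z strictly decreases along every unbounded feasible direction, so there is no improving ray and the maximum is attained at a vertex.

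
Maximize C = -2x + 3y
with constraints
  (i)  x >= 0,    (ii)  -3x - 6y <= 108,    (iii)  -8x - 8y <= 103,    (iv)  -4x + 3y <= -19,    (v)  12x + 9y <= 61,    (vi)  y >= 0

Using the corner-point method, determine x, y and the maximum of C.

x = 59/12, y = 2/9, maximum C = -55/6

Extreme points and C = -2x + 3y:
  (59/12, 2/9) → C = -55/6
  (19/4, 0) → C = -19/2
  (61/12, 0) → C = -61/6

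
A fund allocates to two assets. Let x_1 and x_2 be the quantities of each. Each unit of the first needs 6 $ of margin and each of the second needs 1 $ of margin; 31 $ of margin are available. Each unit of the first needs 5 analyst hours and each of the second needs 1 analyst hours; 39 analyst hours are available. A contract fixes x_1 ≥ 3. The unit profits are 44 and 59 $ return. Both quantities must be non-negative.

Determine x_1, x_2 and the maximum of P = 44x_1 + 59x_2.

x_1 = 3, x_2 = 13, maximum P = 899

Extreme points and P = 44x_1 + 59x_2:
  (31/6, 0) → P = 682/3
  (3, 0) → P = 132
  (3, 13) → P = 899

The optimum lies where 6x_1 + x_2 = 31 and x_1 = 3.
Solving simultaneously gives x_1 = 3, x_2 = 13.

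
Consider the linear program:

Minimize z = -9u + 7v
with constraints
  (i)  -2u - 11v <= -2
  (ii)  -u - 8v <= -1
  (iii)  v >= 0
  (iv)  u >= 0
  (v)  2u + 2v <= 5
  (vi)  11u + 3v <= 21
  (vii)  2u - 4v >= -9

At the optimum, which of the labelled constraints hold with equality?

Feasible corners and z = -9u + 7v:
  (1, 0) → z = -9
  (0, 2/11) → z = 14/11
  (21/11, 0) → z = -189/11
  (0, 9/4) → z = 63/4
  (27/16, 13/16) → z = -19/2
  (1/6, 7/3) → z = 89/6

The minimum is at (21/11, 0). Substituting into each constraint, equality holds for (iii) and (vi); the remaining constraints have slack.

(iii) and (vi)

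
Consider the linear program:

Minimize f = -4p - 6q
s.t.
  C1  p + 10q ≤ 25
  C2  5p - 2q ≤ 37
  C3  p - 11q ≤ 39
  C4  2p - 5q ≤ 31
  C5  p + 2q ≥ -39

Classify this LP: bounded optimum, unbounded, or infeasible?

Vertices and f = -4p - 6q:
  (105/13, 22/13) → f = -552/13
  (-55, 8) → f = 172
  (329/53, -158/53) → f = -368/53
  (-27, -6) → f = 144
The feasible region has finitely many vertices and no improving ray; the minimum is -552/13 at (105/13, 22/13).

bounded optimum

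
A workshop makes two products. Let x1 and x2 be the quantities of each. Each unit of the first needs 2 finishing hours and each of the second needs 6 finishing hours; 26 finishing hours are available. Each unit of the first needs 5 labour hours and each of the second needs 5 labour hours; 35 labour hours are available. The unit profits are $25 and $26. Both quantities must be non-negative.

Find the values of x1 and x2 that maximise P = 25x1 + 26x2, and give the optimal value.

Vertices and P = 25x1 + 26x2:
  (0, 0) → P = 0
  (0, 13/3) → P = 338/3
  (7, 0) → P = 175
  (4, 3) → P = 178

The optimum lies where 2x1 + 6x2 = 26 and 5x1 + 5x2 = 35.
Solving simultaneously gives x1 = 4, x2 = 3.

x1 = 4, x2 = 3, maximum P = 178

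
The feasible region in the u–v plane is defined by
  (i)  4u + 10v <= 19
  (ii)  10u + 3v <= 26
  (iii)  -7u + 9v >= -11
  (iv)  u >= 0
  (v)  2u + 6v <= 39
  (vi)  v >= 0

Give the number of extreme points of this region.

Pairwise boundary intersections that survive every other constraint:
  (203/88, 43/44)
  (0, 19/10)
  (89/37, 24/37)
  (11/7, 0)
  (0, 0)

5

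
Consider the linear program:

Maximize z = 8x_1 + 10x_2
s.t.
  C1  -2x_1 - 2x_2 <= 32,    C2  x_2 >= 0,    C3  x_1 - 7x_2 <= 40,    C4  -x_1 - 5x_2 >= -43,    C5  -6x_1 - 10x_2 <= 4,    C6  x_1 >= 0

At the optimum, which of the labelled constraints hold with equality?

C3 and C4

Feasible corners and z = 8x_1 + 10x_2:
  (40, 0) → z = 320
  (0, 0) → z = 0
  (167/4, 1/4) → z = 673/2
  (0, 43/5) → z = 86

The maximum is at (167/4, 1/4). Substituting into each constraint, equality holds for C3 and C4; the remaining constraints have slack.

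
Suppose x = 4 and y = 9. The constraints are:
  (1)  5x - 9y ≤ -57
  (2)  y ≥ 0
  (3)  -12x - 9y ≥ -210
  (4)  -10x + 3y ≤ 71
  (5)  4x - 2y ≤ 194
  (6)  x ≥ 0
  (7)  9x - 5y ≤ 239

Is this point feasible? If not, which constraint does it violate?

feasible

(1): -61 ≤ -57 ✓
(2): 9 ≥ 0 ✓
(3): -129 ≥ -210 ✓
(4): -13 ≤ 71 ✓
(5): -2 ≤ 194 ✓
(6): 4 ≥ 0 ✓
(7): -9 ≤ 239 ✓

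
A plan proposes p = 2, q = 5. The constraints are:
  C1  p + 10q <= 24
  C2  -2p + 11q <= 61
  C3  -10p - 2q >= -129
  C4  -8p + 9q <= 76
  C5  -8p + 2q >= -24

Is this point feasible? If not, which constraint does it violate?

not feasible — violates C1

Constraint C1: p + 10q = 52, which is not ≤ 24. All other constraints are satisfied.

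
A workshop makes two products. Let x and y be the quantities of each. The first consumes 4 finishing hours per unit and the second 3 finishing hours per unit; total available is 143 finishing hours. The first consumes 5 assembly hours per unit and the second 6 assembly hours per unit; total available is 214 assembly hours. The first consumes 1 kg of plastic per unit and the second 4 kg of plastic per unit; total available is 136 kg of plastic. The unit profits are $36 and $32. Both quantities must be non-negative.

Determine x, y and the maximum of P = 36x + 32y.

Corner points and P = 36x + 32y:
  (0, 0) → P = 0
  (0, 34) → P = 1088
  (143/4, 0) → P = 1287
  (24, 47/3) → P = 4096/3
  (20/7, 233/7) → P = 1168

The optimum lies where 4x + 3y = 143 and 5x + 6y = 214.
Solving simultaneously gives x = 24, y = 47/3.

x = 24, y = 47/3, maximum P = 4096/3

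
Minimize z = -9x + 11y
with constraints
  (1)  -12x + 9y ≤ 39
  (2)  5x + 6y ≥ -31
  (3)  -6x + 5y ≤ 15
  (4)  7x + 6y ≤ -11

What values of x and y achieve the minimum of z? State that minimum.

x = 10, y = -27/2, minimum z = -477/2

Corner points and z = -9x + 11y:
  (-245/61, -111/61) → z = 984/61
  (10, -27/2) → z = -477/2
  (-145/71, 39/71) → z = 1734/71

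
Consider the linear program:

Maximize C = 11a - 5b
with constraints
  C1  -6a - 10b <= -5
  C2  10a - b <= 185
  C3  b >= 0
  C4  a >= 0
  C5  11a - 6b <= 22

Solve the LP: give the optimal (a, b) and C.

The feasible region is unbounded (it extends along (0, 1), (1, 10)), but C strictly decreases along every unbounded feasible direction, so there is no improving ray and the maximum is attained at a vertex.

a = 1088/49, b = 1815/49, maximum C = 2893/49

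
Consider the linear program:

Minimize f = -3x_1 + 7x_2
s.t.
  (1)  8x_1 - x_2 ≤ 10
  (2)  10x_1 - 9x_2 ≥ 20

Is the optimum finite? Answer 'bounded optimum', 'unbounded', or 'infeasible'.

From the feasible point (35/31, -30/31), moving in the direction (-1, -8) keeps every constraint satisfied while f decreases without bound.

unbounded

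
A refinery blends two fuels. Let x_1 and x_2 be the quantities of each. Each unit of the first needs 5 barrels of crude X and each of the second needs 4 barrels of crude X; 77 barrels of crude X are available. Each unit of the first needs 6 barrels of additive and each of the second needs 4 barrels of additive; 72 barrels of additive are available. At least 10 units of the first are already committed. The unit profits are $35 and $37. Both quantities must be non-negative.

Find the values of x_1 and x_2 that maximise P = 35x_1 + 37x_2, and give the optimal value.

x_1 = 10, x_2 = 3, maximum P = 461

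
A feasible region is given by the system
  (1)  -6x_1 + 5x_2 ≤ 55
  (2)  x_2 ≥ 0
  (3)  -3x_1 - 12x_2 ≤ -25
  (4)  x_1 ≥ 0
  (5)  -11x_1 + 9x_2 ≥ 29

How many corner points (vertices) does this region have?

Pairwise boundary intersections that survive every other constraint:
  (0, 11)
  (350, 431)
  (0, 29/9)

3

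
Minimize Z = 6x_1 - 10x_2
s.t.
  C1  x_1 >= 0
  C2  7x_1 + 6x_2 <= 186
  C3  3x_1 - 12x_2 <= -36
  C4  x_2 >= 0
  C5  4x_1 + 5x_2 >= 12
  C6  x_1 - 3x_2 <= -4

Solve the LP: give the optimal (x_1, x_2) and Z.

Feasible corners and Z = 6x_1 - 10x_2:
  (0, 31) → Z = -310
  (0, 3) → Z = -30
  (336/17, 135/17) → Z = 666/17

The binding constraints are x_1 = 0 and 7x_1 + 6x_2 = 186.
Solving simultaneously gives x_1 = 0, x_2 = 31.

x_1 = 0, x_2 = 31, minimum Z = -310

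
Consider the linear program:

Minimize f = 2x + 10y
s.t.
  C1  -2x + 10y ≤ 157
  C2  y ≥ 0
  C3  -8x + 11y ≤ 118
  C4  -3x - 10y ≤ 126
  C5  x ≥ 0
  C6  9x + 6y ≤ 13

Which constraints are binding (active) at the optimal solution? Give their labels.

C2 and C5

Extreme points and f = 2x + 10y:
  (0, 0) → f = 0
  (13/9, 0) → f = 26/9
  (0, 13/6) → f = 65/3

The minimum is at (0, 0). Substituting into each constraint, equality holds for C2 and C5; the remaining constraints have slack.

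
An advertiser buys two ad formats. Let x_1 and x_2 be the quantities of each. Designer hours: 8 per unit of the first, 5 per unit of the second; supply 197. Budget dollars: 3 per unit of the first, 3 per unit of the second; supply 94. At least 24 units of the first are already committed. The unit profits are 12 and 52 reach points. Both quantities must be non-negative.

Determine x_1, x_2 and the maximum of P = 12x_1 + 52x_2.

Feasible corners and P = 12x_1 + 52x_2:
  (197/8, 0) → P = 591/2
  (24, 0) → P = 288
  (24, 1) → P = 340

At the optimal vertex, 8x_1 + 5x_2 = 197 and x_1 = 24.
Solving simultaneously gives x_1 = 24, x_2 = 1.

x_1 = 24, x_2 = 1, maximum P = 340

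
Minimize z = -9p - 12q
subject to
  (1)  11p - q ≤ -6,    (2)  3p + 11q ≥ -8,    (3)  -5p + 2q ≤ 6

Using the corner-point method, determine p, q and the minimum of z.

At the optimal vertex, 11p - q = -6 and -5p + 2q = 6.
Solving simultaneously gives p = -6/17, q = 36/17.

p = -6/17, q = 36/17, minimum z = -378/17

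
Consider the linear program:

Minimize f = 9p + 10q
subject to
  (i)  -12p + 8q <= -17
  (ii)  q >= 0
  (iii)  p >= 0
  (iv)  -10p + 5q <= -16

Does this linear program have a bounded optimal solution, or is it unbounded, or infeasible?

Vertices and f = 9p + 10q:
  (43/20, 11/10) → f = 607/20
  (8/5, 0) → f = 72/5
The feasible region has finitely many vertices and no improving ray; the minimum is 72/5 at (8/5, 0).

bounded optimum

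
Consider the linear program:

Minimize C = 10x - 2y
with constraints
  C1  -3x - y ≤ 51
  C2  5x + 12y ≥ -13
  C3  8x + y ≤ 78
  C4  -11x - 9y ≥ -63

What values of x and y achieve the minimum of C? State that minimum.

x = -261/8, y = 375/8, minimum C = -420

Extreme points and C = 10x - 2y:
  (-599/31, 216/31) → C = -6422/31
  (-261/8, 375/8) → C = -420
  (291/29, -458/87) → C = 9646/87

At the optimal vertex, -3x - y = 51 and -11x - 9y = -63.
Solving simultaneously gives x = -261/8, y = 375/8.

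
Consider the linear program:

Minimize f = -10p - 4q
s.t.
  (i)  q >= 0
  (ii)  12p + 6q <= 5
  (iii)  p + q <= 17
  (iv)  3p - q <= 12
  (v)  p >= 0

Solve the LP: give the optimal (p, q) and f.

p = 5/12, q = 0, minimum f = -25/6

Extreme points and f = -10p - 4q:
  (5/12, 0) → f = -25/6
  (0, 0) → f = 0
  (0, 5/6) → f = -10/3

The optimum lies where q = 0 and 12p + 6q = 5.
Solving simultaneously gives p = 5/12, q = 0.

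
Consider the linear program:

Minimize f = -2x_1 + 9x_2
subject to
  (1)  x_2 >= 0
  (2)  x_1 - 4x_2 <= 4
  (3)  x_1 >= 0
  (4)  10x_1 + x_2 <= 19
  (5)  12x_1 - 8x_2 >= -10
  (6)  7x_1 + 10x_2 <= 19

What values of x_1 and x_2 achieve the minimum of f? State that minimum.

Vertices and f = -2x_1 + 9x_2:
  (0, 0) → f = 0
  (19/10, 0) → f = -19/5
  (0, 5/4) → f = 45/4
  (57/31, 19/31) → f = 57/31
  (13/44, 149/88) → f = 1289/88

The optimum lies where x_2 = 0 and 10x_1 + x_2 = 19.
Solving simultaneously gives x_1 = 19/10, x_2 = 0.

x_1 = 19/10, x_2 = 0, minimum f = -19/5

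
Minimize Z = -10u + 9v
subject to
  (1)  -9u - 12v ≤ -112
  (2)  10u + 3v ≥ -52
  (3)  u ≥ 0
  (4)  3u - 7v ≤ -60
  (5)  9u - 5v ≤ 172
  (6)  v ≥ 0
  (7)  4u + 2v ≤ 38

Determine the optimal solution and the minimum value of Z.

The binding constraints are 3u - 7v = -60 and 4u + 2v = 38.
Solving simultaneously gives u = 73/17, v = 177/17.

u = 73/17, v = 177/17, minimum Z = 863/17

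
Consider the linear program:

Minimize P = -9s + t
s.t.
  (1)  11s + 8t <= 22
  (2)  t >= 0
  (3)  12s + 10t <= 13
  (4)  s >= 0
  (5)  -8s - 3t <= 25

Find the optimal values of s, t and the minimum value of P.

Feasible corners and P = -9s + t:
  (13/12, 0) → P = -39/4
  (0, 0) → P = 0
  (0, 13/10) → P = 13/10

s = 13/12, t = 0, minimum P = -39/4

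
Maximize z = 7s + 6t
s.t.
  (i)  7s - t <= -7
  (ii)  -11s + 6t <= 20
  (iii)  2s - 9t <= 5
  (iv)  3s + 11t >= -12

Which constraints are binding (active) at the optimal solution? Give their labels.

Vertices and z = 7s + 6t:
  (-22/31, 63/31) → z = 224/31
  (-89/80, -63/80) → z = -1001/80
  (-292/139, -72/139) → z = -2476/139

The maximum is at (-22/31, 63/31). Substituting into each constraint, equality holds for (i) and (ii); the remaining constraints have slack.

(i) and (ii)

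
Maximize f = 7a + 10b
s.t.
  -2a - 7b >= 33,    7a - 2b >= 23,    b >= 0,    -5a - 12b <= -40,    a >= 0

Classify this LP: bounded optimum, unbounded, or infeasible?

infeasible

The boundaries -2a - 7b = 33 and -5a - 12b = -40 meet at (676/11, -245/11), but that point violates b ≥ 0. Every candidate vertex is excluded by some other constraint, so the feasible region is empty.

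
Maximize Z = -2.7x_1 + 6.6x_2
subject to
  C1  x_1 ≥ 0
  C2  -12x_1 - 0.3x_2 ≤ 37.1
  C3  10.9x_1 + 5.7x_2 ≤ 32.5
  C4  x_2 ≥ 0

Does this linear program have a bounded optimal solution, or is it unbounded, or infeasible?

bounded optimum

Extreme points and Z = -2.7x_1 + 6.6x_2:
  (0, 325/57) → Z = 715/19
  (0, 0) → Z = 0
  (325/109, 0) → Z = -1755/218
The feasible region has finitely many vertices and no improving ray; the maximum is 715/19 at (0, 325/57).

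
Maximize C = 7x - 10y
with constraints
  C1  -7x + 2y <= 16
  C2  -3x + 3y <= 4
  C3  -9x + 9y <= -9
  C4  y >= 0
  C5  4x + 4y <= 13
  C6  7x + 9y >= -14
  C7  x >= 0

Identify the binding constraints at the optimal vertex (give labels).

Vertices and C = 7x - 10y:
  (1, 0) → C = 7
  (17/8, 9/8) → C = 29/8
  (13/4, 0) → C = 91/4

The maximum is at (13/4, 0). Substituting into each constraint, equality holds for C4 and C5; the remaining constraints have slack.

C4 and C5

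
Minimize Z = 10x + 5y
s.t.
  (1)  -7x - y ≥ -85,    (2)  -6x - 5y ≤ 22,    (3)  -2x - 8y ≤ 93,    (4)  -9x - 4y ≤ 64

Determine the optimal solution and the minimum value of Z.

x = -232/21, y = 62/7, minimum Z = -1390/21

Corner points and Z = 10x + 5y:
  (773/54, -821/54) → Z = 3625/54
  (289/38, -257/19) → Z = 160/19
  (-232/21, 62/7) → Z = -1390/21
The feasible region is unbounded (it extends along (-1, 7), (-4, 9)), but Z strictly increases along every unbounded feasible direction, so there is no improving ray and the minimum is attained at a vertex.

At the optimal vertex, -6x - 5y = 22 and -9x - 4y = 64.
Solving simultaneously gives x = -232/21, y = 62/7.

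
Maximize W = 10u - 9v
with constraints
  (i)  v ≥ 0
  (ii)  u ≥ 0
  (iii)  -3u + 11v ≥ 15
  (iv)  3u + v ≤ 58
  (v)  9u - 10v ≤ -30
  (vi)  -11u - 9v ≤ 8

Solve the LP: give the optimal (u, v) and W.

u = 550/39, v = 204/13, maximum W = -8/39

Feasible corners and W = 10u - 9v:
  (0, 58) → W = -522
  (0, 3) → W = -27
  (550/39, 204/13) → W = -8/39

The optimum lies where 3u + v = 58 and 9u - 10v = -30.
Solving simultaneously gives u = 550/39, v = 204/13.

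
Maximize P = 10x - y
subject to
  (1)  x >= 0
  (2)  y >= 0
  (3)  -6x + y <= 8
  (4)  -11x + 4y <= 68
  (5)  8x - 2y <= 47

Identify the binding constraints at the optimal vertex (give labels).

(4) and (5)

Corner points and P = 10x - y:
  (0, 0) → P = 0
  (0, 8) → P = -8
  (47/8, 0) → P = 235/4
  (36/13, 320/13) → P = 40/13
  (162/5, 1061/10) → P = 2179/10

The maximum is at (162/5, 1061/10). Substituting into each constraint, equality holds for (4) and (5); the remaining constraints have slack.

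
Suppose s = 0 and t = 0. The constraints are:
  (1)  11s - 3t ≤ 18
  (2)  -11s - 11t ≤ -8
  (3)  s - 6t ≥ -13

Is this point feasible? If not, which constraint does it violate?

not feasible — violates (2)

Constraint (2): -11s - 11t = 0, which is not ≤ -8. All other constraints are satisfied.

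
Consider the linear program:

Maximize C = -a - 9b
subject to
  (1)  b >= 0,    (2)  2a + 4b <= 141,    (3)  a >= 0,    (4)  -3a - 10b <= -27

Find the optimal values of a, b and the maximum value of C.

a = 9, b = 0, maximum C = -9

Corner points and C = -a - 9b:
  (141/2, 0) → C = -141/2
  (9, 0) → C = -9
  (0, 141/4) → C = -1269/4
  (0, 27/10) → C = -243/10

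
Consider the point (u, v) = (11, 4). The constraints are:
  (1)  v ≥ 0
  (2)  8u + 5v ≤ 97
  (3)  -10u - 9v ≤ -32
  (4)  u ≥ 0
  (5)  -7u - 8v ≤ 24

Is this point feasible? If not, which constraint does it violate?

not feasible — violates (2)

Constraint (2): 8u + 5v = 108, which is not ≤ 97. All other constraints are satisfied.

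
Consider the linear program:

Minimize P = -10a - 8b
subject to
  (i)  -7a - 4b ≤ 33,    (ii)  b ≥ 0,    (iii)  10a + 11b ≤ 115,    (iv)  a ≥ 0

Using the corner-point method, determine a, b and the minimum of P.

a = 23/2, b = 0, minimum P = -115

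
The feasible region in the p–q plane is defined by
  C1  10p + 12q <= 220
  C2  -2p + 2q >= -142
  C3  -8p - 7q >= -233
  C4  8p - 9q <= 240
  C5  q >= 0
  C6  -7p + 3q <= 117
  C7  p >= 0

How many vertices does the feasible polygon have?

The feasible vertices (each the meet of two boundaries and inside every other half-plane) are:
  (22, 0)
  (0, 55/3)
  (0, 0)

3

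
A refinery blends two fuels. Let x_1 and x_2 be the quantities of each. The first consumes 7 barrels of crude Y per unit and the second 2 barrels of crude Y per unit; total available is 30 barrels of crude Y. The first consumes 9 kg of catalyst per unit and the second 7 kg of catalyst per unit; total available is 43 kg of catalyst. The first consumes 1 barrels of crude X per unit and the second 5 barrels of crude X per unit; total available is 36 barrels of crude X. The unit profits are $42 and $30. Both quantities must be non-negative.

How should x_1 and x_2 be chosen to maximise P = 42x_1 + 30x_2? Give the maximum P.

x_1 = 4, x_2 = 1, maximum P = 198

Corner points and P = 42x_1 + 30x_2:
  (0, 0) → P = 0
  (0, 43/7) → P = 1290/7
  (30/7, 0) → P = 180
  (4, 1) → P = 198

The optimum lies where 7x_1 + 2x_2 = 30 and 9x_1 + 7x_2 = 43.
Solving simultaneously gives x_1 = 4, x_2 = 1.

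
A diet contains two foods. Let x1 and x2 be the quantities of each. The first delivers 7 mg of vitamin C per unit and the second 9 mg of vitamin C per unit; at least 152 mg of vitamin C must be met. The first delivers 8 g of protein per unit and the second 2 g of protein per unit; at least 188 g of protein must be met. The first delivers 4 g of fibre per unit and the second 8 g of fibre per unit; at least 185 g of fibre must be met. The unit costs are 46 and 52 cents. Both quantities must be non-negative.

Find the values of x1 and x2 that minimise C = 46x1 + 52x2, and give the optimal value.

Vertices and C = 46x1 + 52x2:
  (0, 94) → C = 4888
  (185/4, 0) → C = 4255/2
  (81/4, 13) → C = 3215/2
The feasible region is unbounded (it extends along (0, 1), (1, 0)), but C strictly increases along every unbounded feasible direction, so there is no improving ray and the minimum is attained at a vertex.

At the optimal vertex, 8x1 + 2x2 = 188 and 4x1 + 8x2 = 185.
Solving simultaneously gives x1 = 81/4, x2 = 13.

x1 = 81/4, x2 = 13, minimum C = 3215/2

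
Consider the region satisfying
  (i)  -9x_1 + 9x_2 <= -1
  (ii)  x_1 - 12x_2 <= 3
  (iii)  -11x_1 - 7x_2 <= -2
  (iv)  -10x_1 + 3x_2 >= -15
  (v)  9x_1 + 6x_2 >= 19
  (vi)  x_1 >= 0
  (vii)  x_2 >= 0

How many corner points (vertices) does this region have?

3

The feasible vertices (each the meet of two boundaries and inside every other half-plane) are:
  (44/21, 125/63)
  (59/45, 6/5)
  (49/29, 55/87)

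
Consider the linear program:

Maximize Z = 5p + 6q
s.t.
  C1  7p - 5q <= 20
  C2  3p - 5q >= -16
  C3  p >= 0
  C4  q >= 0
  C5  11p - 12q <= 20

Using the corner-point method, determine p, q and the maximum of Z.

p = 9, q = 43/5, maximum Z = 483/5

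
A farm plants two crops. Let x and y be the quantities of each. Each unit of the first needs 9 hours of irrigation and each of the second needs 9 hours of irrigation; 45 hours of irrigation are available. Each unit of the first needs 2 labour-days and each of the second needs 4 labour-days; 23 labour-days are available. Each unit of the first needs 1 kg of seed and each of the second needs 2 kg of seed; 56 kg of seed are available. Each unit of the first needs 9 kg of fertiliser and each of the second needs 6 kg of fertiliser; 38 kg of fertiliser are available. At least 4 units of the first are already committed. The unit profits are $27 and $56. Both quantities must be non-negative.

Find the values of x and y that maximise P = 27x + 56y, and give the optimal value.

Extreme points and P = 27x + 56y:
  (38/9, 0) → P = 114
  (4, 0) → P = 108
  (4, 1/3) → P = 380/3

The binding constraints are 9x + 6y = 38 and x = 4.
Solving simultaneously gives x = 4, y = 1/3.

x = 4, y = 1/3, maximum P = 380/3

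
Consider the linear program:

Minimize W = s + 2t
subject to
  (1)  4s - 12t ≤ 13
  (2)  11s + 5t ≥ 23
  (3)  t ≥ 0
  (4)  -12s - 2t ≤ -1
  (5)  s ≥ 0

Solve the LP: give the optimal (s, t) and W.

s = 23/11, t = 0, minimum W = 23/11

Feasible corners and W = s + 2t:
  (13/4, 0) → W = 13/4
  (23/11, 0) → W = 23/11
  (0, 23/5) → W = 46/5
The feasible region is unbounded (it extends along (3, 1), (0, 1)), but W strictly increases along every unbounded feasible direction, so there is no improving ray and the minimum is attained at a vertex.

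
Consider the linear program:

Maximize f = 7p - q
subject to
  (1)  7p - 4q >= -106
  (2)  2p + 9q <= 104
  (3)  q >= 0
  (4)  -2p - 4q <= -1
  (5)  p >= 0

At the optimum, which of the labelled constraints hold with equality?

Vertices and f = 7p - q:
  (52, 0) → f = 364
  (0, 104/9) → f = -104/9
  (1/2, 0) → f = 7/2
  (0, 1/4) → f = -1/4

The maximum is at (52, 0). Substituting into each constraint, equality holds for (2) and (3); the remaining constraints have slack.

(2) and (3)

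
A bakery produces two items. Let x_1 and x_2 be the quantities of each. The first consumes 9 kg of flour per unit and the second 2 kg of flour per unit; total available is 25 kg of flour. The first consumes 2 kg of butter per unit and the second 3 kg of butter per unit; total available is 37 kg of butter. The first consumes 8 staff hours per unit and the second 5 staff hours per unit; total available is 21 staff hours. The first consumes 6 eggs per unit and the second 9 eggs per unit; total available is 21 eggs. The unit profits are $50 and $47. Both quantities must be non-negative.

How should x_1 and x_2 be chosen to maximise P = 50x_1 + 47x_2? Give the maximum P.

Feasible corners and P = 50x_1 + 47x_2:
  (0, 0) → P = 0
  (0, 7/3) → P = 329/3
  (21/8, 0) → P = 525/4
  (2, 1) → P = 147

The binding constraints are 8x_1 + 5x_2 = 21 and 6x_1 + 9x_2 = 21.
Solving simultaneously gives x_1 = 2, x_2 = 1.

x_1 = 2, x_2 = 1, maximum P = 147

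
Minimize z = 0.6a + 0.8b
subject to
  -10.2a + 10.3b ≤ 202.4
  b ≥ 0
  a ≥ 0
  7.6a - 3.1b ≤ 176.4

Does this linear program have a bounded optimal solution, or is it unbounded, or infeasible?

bounded optimum

Corner points and z = 0.6a + 0.8b:
  (0, 2024/103) → z = 8096/515
  (122218/2333, 166876/2333) → z = 1034158/11665
  (0, 0) → z = 0
  (441/19, 0) → z = 1323/95
The feasible region has finitely many vertices and no improving ray; the minimum is 0 at (0, 0).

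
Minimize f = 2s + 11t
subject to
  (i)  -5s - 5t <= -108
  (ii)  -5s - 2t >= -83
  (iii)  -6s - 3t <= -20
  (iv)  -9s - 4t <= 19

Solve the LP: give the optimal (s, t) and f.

s = 199/15, t = 25/3, minimum f = 591/5

Extreme points and f = 2s + 11t:
  (199/15, 25/3) → f = 591/5
  (-224/15, 548/15) → f = 372
  (-137/3, 98) → f = 2960/3
The feasible region is unbounded (it extends along (-4, 9), (-2, 5)), but f strictly increases along every unbounded feasible direction, so there is no improving ray and the minimum is attained at a vertex.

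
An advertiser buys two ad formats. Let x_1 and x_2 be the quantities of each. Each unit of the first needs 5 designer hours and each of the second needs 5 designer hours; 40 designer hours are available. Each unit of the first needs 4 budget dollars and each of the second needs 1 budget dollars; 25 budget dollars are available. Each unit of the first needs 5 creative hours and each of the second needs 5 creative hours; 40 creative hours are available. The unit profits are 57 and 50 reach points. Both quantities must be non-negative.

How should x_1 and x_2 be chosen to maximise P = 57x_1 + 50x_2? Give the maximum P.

Corner points and P = 57x_1 + 50x_2:
  (0, 0) → P = 0
  (0, 8) → P = 400
  (25/4, 0) → P = 1425/4
  (17/3, 7/3) → P = 1319/3

At the optimal vertex, 5x_1 + 5x_2 = 40 and 4x_1 + x_2 = 25.
Solving simultaneously gives x_1 = 17/3, x_2 = 7/3.

x_1 = 17/3, x_2 = 7/3, maximum P = 1319/3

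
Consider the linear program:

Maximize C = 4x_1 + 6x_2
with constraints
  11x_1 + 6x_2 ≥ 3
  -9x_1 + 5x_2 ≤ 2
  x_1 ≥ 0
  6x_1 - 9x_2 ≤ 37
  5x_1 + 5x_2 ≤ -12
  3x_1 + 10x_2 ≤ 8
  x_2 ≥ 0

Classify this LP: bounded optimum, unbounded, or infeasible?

infeasible

The boundaries 11x_1 + 6x_2 = 3 and -9x_1 + 5x_2 = 2 meet at (3/109, 49/109), but that point violates 5x_1 + 5x_2 ≤ -12. Every candidate vertex is excluded by some other constraint, so the feasible region is empty.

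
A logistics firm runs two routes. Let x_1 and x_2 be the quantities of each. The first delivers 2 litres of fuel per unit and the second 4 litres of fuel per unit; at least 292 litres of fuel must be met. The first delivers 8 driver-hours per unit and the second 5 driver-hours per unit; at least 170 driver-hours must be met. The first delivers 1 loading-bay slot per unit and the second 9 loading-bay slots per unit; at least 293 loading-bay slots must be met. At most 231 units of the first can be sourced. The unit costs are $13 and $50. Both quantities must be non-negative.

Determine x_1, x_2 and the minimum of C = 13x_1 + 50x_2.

x_1 = 104, x_2 = 21, minimum C = 2402

Corner points and C = 13x_1 + 50x_2:
  (0, 73) → C = 3650
  (104, 21) → C = 2402
  (231, 62/9) → C = 30127/9
The feasible region is unbounded (it extends along (0, 1)), but C strictly increases along every unbounded feasible direction, so there is no improving ray and the minimum is attained at a vertex.

The optimum lies where 2x_1 + 4x_2 = 292 and x_1 + 9x_2 = 293.
Solving simultaneously gives x_1 = 104, x_2 = 21.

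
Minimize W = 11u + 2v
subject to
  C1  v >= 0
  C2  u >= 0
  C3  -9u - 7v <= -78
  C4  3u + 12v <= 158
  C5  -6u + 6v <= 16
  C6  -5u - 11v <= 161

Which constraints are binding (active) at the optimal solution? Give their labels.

C3 and C5

Extreme points and W = 11u + 2v:
  (26/3, 0) → W = 286/3
  (158/3, 0) → W = 1738/3
  (89/24, 51/8) → W = 1285/24
  (42/5, 166/15) → W = 1718/15

The minimum is at (89/24, 51/8). Substituting into each constraint, equality holds for C3 and C5; the remaining constraints have slack.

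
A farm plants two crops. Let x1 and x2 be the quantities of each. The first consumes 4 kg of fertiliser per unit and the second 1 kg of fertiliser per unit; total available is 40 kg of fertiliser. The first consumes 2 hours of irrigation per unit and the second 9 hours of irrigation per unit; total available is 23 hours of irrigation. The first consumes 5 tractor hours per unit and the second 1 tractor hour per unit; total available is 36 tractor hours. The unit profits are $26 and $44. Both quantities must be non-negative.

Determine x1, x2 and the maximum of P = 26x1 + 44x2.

Vertices and P = 26x1 + 44x2:
  (0, 0) → P = 0
  (0, 23/9) → P = 1012/9
  (36/5, 0) → P = 936/5
  (7, 1) → P = 226

x1 = 7, x2 = 1, maximum P = 226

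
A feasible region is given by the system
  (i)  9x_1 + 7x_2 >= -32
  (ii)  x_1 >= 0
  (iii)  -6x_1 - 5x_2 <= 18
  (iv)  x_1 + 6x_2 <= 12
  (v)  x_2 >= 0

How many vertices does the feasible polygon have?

3

Pairwise boundary intersections that survive every other constraint:
  (0, 2)
  (0, 0)
  (12, 0)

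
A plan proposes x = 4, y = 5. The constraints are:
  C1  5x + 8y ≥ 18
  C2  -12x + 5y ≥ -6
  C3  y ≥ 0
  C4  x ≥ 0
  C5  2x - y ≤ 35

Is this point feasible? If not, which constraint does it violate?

Constraint C2: -12x + 5y = -23, which is not ≥ -6. All other constraints are satisfied.

not feasible — violates C2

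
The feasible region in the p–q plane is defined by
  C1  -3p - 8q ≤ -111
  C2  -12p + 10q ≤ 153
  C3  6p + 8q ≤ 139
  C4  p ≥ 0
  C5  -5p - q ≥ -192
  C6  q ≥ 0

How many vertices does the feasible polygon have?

Intersecting each pair of boundary lines and keeping only the points that satisfy every inequality leaves:
  (28/3, 83/8)
  (0, 111/8)
  (83/78, 431/26)
  (0, 153/10)

4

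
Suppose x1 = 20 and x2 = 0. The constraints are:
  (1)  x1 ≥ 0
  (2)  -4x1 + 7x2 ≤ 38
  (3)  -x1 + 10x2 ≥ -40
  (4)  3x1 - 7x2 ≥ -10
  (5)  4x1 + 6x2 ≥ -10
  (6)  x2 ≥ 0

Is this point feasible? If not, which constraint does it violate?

feasible

(1): 20 ≥ 0 ✓
(2): -80 ≤ 38 ✓
(3): -20 ≥ -40 ✓
(4): 60 ≥ -10 ✓
(5): 80 ≥ -10 ✓
(6): 0 ≥ 0 ✓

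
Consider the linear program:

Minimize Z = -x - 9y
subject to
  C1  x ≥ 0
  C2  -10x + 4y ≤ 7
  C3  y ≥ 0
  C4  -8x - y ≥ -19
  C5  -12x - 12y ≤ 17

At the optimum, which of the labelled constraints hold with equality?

C2 and C4

Vertices and Z = -x - 9y:
  (0, 7/4) → Z = -63/4
  (0, 0) → Z = 0
  (23/14, 41/7) → Z = -761/14
  (19/8, 0) → Z = -19/8

The minimum is at (23/14, 41/7). Substituting into each constraint, equality holds for C2 and C4; the remaining constraints have slack.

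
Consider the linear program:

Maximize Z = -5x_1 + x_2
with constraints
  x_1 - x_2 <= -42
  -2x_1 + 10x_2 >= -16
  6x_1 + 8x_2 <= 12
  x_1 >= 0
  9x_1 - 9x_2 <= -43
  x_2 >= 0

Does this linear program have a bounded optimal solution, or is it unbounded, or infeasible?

infeasible

The boundaries x_1 - x_2 = -42 and 6x_1 + 8x_2 = 12 meet at (-162/7, 132/7), but that point violates x_1 ≥ 0. Every candidate vertex is excluded by some other constraint, so the feasible region is empty.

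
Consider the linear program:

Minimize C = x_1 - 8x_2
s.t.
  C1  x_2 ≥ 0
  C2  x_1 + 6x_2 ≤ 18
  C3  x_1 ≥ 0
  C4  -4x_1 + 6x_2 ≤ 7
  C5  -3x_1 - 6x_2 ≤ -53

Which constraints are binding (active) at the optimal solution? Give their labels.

Extreme points and C = x_1 - 8x_2:
  (18, 0) → C = 18
  (53/3, 0) → C = 53/3
  (35/2, 1/12) → C = 101/6

The minimum is at (35/2, 1/12). Substituting into each constraint, equality holds for C2 and C5; the remaining constraints have slack.

C2 and C5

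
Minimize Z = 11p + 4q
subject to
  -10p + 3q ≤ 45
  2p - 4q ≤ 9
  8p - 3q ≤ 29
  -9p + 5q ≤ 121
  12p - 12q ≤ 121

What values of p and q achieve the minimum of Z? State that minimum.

Feasible corners and Z = 11p + 4q:
  (-207/34, -90/17) → Z = -2997/34
  (6, 35) → Z = 206
  (89/26, -7/13) → Z = 71/2
  (508/13, 1229/13) → Z = 808

p = -207/34, q = -90/17, minimum Z = -2997/34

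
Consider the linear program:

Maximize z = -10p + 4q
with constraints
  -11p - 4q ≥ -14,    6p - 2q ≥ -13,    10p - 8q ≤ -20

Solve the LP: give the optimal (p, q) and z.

p = -12/23, q = 227/46, maximum z = 574/23

The optimum lies where -11p - 4q = -14 and 6p - 2q = -13.
Solving simultaneously gives p = -12/23, q = 227/46.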